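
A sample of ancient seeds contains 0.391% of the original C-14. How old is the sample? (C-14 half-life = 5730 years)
Age = t½ × log₂(1/ratio) = 45830 years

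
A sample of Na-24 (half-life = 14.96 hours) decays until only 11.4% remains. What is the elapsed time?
t = t½ × log₂(N₀/N) = 46.87 hours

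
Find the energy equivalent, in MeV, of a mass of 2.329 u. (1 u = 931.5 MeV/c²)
E = mc² = 2169 MeV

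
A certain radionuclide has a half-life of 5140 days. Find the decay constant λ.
λ = ln(2)/t½ = 1.349e-4 day⁻¹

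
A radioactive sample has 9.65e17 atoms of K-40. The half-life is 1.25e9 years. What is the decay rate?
A = λN = 5.351e8 decays/year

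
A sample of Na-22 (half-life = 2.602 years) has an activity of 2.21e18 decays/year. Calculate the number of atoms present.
N = A/λ = 8.296e18 atoms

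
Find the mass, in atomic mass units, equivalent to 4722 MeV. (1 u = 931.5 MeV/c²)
m = E/c² = 5.069 u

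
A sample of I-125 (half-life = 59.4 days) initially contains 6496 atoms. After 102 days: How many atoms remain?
N = N₀(1/2)^(t/t½) = 1976 atoms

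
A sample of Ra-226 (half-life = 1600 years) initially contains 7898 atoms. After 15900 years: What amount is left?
N = N₀(1/2)^(t/t½) = 8.054 atoms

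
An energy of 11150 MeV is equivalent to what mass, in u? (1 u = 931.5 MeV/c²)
m = E/c² = 11.97 u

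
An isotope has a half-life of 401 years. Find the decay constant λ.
λ = ln(2)/t½ = 0.001729 year⁻¹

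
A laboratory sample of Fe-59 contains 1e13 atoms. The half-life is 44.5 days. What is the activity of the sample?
A = λN = 1.558e11 decays/day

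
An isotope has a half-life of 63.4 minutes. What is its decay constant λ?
λ = ln(2)/t½ = 0.01093 minute⁻¹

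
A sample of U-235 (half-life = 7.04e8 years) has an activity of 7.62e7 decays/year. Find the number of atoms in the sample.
N = A/λ = 7.739e16 atoms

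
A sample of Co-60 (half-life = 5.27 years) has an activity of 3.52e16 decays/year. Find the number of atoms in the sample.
N = A/λ = 2.676e17 atoms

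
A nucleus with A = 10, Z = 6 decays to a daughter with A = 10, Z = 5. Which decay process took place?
ΔA = 0, ΔZ = -1 ⇒ beta-plus decay (β⁺) or electron capture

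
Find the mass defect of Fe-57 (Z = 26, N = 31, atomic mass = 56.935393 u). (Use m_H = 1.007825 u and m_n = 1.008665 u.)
Δm = Z·m_H + N·m_n − M = 0.5367 u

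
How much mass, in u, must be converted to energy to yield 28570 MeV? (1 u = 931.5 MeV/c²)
m = E/c² = 30.67 u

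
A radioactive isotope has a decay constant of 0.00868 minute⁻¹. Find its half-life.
t½ = ln(2)/λ = 79.86 minutes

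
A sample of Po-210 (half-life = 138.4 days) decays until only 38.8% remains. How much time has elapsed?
t = t½ × log₂(N₀/N) = 189 days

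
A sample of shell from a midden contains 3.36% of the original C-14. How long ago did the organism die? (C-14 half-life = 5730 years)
Age = t½ × log₂(1/ratio) = 28050 years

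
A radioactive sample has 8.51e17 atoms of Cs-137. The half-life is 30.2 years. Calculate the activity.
A = λN = 1.953e16 decays/year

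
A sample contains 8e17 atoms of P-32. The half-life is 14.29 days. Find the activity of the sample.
A = λN = 3.88e16 decays/day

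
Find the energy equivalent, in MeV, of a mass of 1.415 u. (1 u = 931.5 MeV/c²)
E = mc² = 1318 MeV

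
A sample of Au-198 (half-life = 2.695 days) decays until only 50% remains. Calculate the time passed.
t = t½ × log₂(N₀/N) = 2.695 days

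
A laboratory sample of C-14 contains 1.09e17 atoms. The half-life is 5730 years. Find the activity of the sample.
A = λN = 1.319e13 decays/year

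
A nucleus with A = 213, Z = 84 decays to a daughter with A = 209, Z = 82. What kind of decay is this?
ΔA = -4, ΔZ = -2 ⇒ alpha decay (α)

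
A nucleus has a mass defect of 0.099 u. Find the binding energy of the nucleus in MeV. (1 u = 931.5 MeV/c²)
B.E. = Δm × 931.5 = 92.22 MeV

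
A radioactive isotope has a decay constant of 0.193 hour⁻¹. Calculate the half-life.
t½ = ln(2)/λ = 3.591 hours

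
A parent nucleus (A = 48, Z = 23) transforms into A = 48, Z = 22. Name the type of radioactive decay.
ΔA = 0, ΔZ = -1 ⇒ beta-plus decay (β⁺) or electron capture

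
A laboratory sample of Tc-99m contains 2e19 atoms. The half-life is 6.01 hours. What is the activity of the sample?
A = λN = 2.307e18 decays/hour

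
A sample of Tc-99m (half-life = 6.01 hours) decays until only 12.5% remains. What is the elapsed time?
t = t½ × log₂(N₀/N) = 18.03 hours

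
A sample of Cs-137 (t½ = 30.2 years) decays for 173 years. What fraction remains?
N/N₀ = (1/2)^(t/t½) = 0.01886 = 1.89%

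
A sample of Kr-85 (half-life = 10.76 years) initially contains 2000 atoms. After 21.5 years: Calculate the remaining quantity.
N = N₀(1/2)^(t/t½) = 500.6 atoms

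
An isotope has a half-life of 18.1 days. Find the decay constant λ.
λ = ln(2)/t½ = 0.0383 day⁻¹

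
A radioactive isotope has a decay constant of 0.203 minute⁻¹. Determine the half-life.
t½ = ln(2)/λ = 3.415 minutes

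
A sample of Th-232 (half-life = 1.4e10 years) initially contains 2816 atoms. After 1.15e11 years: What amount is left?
N = N₀(1/2)^(t/t½) = 9.482 atoms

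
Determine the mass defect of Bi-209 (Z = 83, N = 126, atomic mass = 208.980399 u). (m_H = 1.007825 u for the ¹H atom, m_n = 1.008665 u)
Δm = Z·m_H + N·m_n − M = 1.761 u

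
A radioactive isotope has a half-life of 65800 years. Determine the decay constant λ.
λ = ln(2)/t½ = 1.053e-5 year⁻¹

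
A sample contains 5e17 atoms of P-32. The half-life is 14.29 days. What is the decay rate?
A = λN = 2.425e16 decays/day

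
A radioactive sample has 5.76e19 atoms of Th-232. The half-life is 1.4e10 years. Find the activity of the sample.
A = λN = 2.852e9 decays/year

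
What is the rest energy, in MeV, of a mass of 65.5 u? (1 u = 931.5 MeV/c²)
E = mc² = 61010 MeV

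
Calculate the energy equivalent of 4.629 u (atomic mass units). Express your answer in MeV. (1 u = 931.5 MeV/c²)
E = mc² = 4312 MeV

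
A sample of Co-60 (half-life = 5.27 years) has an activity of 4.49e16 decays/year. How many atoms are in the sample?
N = A/λ = 3.414e17 atoms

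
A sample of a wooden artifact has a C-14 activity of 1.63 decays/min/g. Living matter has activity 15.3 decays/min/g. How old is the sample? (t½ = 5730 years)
Age = t½ × log₂(A₀/A) = 18510 years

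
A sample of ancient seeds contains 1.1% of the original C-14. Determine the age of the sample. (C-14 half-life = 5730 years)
Age = t½ × log₂(1/ratio) = 37280 years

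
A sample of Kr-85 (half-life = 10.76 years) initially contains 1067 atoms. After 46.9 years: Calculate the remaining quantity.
N = N₀(1/2)^(t/t½) = 52.01 atoms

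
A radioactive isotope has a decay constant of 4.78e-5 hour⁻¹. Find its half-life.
t½ = ln(2)/λ = 14500 hours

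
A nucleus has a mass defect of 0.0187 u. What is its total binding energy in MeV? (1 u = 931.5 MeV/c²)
B.E. = Δm × 931.5 = 17.42 MeV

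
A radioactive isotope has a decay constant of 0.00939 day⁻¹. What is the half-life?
t½ = ln(2)/λ = 73.82 days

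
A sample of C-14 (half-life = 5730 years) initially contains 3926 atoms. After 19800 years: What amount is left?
N = N₀(1/2)^(t/t½) = 357.9 atoms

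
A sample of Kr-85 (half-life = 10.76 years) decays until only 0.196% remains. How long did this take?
t = t½ × log₂(N₀/N) = 96.79 years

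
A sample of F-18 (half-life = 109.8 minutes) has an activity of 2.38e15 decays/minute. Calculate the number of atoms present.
N = A/λ = 3.77e17 atoms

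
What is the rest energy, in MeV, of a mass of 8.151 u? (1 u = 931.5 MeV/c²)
E = mc² = 7593 MeV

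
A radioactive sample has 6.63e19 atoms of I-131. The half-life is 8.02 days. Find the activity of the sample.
A = λN = 5.73e18 decays/day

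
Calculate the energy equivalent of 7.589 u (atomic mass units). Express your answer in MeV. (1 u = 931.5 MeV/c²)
E = mc² = 7069 MeV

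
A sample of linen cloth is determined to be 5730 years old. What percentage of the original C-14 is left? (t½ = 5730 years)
N/N₀ = (1/2)^(t/t½) = 0.5 = 50%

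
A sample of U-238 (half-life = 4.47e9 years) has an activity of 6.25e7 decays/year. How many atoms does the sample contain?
N = A/λ = 4.031e17 atoms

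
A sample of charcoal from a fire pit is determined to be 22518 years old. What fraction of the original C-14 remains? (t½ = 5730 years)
N/N₀ = (1/2)^(t/t½) = 0.06561 = 6.56%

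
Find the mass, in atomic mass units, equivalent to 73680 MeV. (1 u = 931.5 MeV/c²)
m = E/c² = 79.1 u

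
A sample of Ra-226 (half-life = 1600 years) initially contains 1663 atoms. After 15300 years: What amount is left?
N = N₀(1/2)^(t/t½) = 2.199 atoms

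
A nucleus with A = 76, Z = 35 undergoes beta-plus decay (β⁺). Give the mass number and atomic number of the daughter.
Daughter: A = 76, Z = 34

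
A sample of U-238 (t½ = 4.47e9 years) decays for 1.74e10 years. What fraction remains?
N/N₀ = (1/2)^(t/t½) = 0.06733 = 6.73%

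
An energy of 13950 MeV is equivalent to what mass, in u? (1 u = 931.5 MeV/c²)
m = E/c² = 14.98 u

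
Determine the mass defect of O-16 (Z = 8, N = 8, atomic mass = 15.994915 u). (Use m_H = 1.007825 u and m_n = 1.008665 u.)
Δm = Z·m_H + N·m_n − M = 0.137 u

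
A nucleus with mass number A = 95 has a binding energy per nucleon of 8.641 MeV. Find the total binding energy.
B.E. = 8.641 × 95 = 820.9 MeV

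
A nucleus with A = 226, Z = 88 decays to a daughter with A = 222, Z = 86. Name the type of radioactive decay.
ΔA = -4, ΔZ = -2 ⇒ alpha decay (α)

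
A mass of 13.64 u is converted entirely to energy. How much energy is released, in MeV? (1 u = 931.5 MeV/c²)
E = mc² = 12710 MeV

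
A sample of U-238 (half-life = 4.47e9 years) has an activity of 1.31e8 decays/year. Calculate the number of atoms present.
N = A/λ = 8.448e17 atoms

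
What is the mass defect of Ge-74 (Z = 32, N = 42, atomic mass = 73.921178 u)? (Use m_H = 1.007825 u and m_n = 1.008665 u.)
Δm = Z·m_H + N·m_n − M = 0.6932 u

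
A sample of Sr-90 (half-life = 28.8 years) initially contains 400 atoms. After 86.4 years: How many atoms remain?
N = N₀(1/2)^(t/t½) = 50 atoms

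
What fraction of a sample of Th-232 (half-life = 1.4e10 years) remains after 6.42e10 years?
N/N₀ = (1/2)^(t/t½) = 0.04164 = 4.16%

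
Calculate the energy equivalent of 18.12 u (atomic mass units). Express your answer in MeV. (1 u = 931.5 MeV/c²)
E = mc² = 16880 MeV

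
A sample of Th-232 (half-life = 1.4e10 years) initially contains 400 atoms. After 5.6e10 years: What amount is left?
N = N₀(1/2)^(t/t½) = 25 atoms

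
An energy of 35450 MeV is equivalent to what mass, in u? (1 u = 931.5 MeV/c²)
m = E/c² = 38.06 u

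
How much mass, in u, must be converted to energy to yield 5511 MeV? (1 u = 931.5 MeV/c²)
m = E/c² = 5.916 u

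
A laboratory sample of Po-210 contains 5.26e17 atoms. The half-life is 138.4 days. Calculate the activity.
A = λN = 2.634e15 decays/day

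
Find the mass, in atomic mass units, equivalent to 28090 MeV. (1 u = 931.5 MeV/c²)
m = E/c² = 30.16 u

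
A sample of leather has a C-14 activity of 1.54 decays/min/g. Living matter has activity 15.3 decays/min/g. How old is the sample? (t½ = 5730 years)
Age = t½ × log₂(A₀/A) = 18980 years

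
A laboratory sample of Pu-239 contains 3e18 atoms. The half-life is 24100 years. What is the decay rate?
A = λN = 8.628e13 decays/year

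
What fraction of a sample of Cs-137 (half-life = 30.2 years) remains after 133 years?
N/N₀ = (1/2)^(t/t½) = 0.04724 = 4.72%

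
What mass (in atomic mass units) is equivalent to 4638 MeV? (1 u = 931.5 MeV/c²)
m = E/c² = 4.979 u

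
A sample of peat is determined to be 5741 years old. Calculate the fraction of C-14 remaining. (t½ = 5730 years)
N/N₀ = (1/2)^(t/t½) = 0.4993 = 49.9%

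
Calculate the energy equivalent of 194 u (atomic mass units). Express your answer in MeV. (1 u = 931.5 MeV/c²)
E = mc² = 1.807e5 MeV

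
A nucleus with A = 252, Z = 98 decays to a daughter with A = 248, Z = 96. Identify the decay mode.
ΔA = -4, ΔZ = -2 ⇒ alpha decay (α)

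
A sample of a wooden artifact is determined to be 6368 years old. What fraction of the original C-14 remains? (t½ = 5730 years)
N/N₀ = (1/2)^(t/t½) = 0.4629 = 46.3%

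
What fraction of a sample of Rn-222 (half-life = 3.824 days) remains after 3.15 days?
N/N₀ = (1/2)^(t/t½) = 0.565 = 56.5%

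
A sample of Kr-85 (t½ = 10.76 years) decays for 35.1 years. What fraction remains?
N/N₀ = (1/2)^(t/t½) = 0.1042 = 10.4%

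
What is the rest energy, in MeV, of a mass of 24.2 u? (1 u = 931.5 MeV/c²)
E = mc² = 22540 MeV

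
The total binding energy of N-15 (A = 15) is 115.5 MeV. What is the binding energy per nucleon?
B.E./A = 115.5/15 = 7.7 MeV/nucleon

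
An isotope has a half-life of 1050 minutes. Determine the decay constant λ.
λ = ln(2)/t½ = 6.601e-4 minute⁻¹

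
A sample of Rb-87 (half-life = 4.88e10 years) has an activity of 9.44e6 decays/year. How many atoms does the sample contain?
N = A/λ = 6.646e17 atoms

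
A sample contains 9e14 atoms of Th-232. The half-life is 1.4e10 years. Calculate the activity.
A = λN = 44560 decays/year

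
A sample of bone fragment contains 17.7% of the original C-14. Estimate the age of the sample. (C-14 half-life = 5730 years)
Age = t½ × log₂(1/ratio) = 14310 years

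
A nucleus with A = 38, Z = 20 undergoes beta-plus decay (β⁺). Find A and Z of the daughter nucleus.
Daughter: A = 38, Z = 19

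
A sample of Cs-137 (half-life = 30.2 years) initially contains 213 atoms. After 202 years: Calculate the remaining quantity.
N = N₀(1/2)^(t/t½) = 2.065 atoms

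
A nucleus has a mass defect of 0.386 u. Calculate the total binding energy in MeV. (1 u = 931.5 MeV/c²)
B.E. = Δm × 931.5 = 359.6 MeV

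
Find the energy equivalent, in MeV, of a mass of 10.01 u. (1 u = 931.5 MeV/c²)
E = mc² = 9324 MeV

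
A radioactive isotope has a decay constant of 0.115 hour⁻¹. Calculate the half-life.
t½ = ln(2)/λ = 6.027 hours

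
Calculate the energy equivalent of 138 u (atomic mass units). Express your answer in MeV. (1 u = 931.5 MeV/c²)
E = mc² = 1.285e5 MeV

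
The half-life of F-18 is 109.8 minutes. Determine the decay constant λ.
λ = ln(2)/t½ = 0.006313 minute⁻¹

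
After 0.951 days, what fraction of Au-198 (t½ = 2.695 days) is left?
N/N₀ = (1/2)^(t/t½) = 0.783 = 78.3%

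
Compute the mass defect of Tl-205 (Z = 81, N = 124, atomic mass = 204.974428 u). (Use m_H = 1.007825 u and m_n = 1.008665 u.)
Δm = Z·m_H + N·m_n − M = 1.734 u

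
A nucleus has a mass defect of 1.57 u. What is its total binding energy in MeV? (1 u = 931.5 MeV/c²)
B.E. = Δm × 931.5 = 1462 MeV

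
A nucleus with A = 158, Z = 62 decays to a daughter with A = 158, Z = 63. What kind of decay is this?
ΔA = 0, ΔZ = +1 ⇒ beta-minus decay (β⁻)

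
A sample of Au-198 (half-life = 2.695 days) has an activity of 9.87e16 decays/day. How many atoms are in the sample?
N = A/λ = 3.838e17 atoms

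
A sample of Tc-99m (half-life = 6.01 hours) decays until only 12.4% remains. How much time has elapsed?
t = t½ × log₂(N₀/N) = 18.1 hours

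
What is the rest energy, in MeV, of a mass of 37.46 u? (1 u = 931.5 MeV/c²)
E = mc² = 34890 MeV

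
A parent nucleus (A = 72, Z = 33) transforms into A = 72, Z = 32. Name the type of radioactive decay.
ΔA = 0, ΔZ = -1 ⇒ beta-plus decay (β⁺) or electron capture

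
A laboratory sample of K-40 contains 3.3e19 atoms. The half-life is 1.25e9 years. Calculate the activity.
A = λN = 1.83e10 decays/year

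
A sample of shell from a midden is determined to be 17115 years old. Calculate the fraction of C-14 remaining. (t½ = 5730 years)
N/N₀ = (1/2)^(t/t½) = 0.1261 = 12.6%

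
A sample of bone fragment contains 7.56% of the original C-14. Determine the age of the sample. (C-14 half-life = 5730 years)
Age = t½ × log₂(1/ratio) = 21350 years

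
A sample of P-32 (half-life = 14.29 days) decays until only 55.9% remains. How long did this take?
t = t½ × log₂(N₀/N) = 11.99 days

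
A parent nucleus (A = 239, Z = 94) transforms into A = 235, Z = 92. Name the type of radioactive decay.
ΔA = -4, ΔZ = -2 ⇒ alpha decay (α)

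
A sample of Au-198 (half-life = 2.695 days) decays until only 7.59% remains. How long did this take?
t = t½ × log₂(N₀/N) = 10.02 days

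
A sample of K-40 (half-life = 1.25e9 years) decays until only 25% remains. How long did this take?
t = t½ × log₂(N₀/N) = 2.5e9 years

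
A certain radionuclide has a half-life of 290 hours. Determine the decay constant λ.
λ = ln(2)/t½ = 0.00239 hour⁻¹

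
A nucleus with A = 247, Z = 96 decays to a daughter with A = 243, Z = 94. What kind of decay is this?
ΔA = -4, ΔZ = -2 ⇒ alpha decay (α)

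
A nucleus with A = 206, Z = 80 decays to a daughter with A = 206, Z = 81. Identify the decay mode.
ΔA = 0, ΔZ = +1 ⇒ beta-minus decay (β⁻)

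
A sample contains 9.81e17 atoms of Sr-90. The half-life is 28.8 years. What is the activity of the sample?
A = λN = 2.361e16 decays/year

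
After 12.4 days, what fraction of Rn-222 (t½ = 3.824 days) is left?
N/N₀ = (1/2)^(t/t½) = 0.1056 = 10.6%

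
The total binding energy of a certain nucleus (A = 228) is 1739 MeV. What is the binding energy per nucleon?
B.E./A = 1739/228 = 7.627 MeV/nucleon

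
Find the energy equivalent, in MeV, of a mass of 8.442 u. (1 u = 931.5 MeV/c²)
E = mc² = 7864 MeV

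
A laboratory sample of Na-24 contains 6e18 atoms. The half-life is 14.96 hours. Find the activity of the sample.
A = λN = 2.78e17 decays/hour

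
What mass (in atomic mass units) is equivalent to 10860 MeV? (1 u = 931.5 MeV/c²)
m = E/c² = 11.66 u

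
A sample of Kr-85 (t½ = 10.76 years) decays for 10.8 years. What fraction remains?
N/N₀ = (1/2)^(t/t½) = 0.4987 = 49.9%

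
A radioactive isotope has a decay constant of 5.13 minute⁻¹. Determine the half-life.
t½ = ln(2)/λ = 0.1351 minutes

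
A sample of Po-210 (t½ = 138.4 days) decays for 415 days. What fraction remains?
N/N₀ = (1/2)^(t/t½) = 0.1251 = 12.5%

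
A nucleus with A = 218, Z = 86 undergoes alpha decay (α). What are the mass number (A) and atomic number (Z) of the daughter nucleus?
Daughter: A = 214, Z = 84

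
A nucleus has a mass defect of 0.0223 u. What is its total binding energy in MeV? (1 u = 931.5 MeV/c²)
B.E. = Δm × 931.5 = 20.77 MeV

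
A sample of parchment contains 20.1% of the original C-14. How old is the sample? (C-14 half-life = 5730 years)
Age = t½ × log₂(1/ratio) = 13260 years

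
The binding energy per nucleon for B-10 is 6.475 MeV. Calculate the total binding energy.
B.E. = 6.475 × 10 = 64.75 MeV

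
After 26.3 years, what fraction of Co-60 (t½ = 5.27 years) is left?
N/N₀ = (1/2)^(t/t½) = 0.03146 = 3.15%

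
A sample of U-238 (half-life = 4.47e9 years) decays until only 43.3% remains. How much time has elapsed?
t = t½ × log₂(N₀/N) = 5.398e9 years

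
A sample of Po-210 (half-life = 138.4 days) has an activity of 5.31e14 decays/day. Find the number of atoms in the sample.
N = A/λ = 1.06e17 atoms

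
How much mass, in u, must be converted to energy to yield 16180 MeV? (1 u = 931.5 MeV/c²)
m = E/c² = 17.37 u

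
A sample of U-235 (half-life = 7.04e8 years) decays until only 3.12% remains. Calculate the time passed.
t = t½ × log₂(N₀/N) = 3.522e9 years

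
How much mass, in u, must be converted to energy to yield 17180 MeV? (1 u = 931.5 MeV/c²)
m = E/c² = 18.44 u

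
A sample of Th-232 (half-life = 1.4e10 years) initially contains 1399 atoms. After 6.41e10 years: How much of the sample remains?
N = N₀(1/2)^(t/t½) = 58.55 atoms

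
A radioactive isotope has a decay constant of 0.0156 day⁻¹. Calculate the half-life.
t½ = ln(2)/λ = 44.43 days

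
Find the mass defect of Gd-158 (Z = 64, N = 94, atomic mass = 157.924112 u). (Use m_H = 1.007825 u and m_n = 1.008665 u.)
Δm = Z·m_H + N·m_n − M = 1.391 u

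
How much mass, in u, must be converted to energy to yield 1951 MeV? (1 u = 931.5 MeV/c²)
m = E/c² = 2.094 u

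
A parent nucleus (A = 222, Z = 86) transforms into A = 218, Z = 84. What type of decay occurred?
ΔA = -4, ΔZ = -2 ⇒ alpha decay (α)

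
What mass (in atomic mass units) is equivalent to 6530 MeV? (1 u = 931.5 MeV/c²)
m = E/c² = 7.01 u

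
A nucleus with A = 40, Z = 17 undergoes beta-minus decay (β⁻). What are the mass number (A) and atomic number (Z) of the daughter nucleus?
Daughter: A = 40, Z = 18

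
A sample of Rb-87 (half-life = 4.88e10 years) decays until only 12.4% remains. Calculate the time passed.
t = t½ × log₂(N₀/N) = 1.47e11 years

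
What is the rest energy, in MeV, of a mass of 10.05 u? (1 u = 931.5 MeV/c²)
E = mc² = 9362 MeV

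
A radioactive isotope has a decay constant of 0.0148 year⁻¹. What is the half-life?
t½ = ln(2)/λ = 46.83 years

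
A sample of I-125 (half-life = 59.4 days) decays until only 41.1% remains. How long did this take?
t = t½ × log₂(N₀/N) = 76.2 days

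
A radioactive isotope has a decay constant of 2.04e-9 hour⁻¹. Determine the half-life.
t½ = ln(2)/λ = 3.398e8 hours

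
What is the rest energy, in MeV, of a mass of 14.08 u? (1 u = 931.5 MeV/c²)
E = mc² = 13120 MeV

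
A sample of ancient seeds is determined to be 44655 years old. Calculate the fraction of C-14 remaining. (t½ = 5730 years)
N/N₀ = (1/2)^(t/t½) = 0.004508 = 0.451%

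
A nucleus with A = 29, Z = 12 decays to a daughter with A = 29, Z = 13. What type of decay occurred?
ΔA = 0, ΔZ = +1 ⇒ beta-minus decay (β⁻)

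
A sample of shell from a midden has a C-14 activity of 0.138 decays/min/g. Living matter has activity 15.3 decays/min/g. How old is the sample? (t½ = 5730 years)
Age = t½ × log₂(A₀/A) = 38920 years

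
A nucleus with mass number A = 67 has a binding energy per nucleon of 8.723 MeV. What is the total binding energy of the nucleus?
B.E. = 8.723 × 67 = 584.4 MeV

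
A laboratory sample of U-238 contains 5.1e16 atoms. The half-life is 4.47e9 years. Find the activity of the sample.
A = λN = 7.908e6 decays/year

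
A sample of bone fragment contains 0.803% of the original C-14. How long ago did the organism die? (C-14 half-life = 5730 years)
Age = t½ × log₂(1/ratio) = 39880 years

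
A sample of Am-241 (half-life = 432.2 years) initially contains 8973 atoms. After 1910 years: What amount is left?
N = N₀(1/2)^(t/t½) = 419.4 atoms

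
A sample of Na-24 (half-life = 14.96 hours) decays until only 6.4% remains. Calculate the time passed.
t = t½ × log₂(N₀/N) = 59.33 hours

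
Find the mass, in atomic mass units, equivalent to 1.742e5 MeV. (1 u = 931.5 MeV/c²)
m = E/c² = 187 u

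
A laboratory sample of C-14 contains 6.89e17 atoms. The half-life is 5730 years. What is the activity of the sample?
A = λN = 8.335e13 decays/year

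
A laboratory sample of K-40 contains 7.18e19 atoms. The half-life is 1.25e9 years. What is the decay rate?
A = λN = 3.981e10 decays/year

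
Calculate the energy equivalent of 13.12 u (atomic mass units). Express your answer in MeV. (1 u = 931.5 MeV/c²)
E = mc² = 12220 MeV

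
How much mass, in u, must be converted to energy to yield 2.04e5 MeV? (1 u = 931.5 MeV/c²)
m = E/c² = 219 u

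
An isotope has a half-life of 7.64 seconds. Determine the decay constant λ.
λ = ln(2)/t½ = 0.09073 second⁻¹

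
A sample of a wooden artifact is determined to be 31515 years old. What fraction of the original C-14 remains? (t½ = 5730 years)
N/N₀ = (1/2)^(t/t½) = 0.0221 = 2.21%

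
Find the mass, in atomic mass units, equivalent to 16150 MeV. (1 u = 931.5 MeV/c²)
m = E/c² = 17.34 u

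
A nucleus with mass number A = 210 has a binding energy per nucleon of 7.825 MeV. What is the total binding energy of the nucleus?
B.E. = 7.825 × 210 = 1643 MeV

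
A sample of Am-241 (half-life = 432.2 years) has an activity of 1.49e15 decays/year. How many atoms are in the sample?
N = A/λ = 9.291e17 atoms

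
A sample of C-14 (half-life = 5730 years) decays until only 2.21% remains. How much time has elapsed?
t = t½ × log₂(N₀/N) = 31510 years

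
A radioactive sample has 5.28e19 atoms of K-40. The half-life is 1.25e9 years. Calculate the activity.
A = λN = 2.928e10 decays/year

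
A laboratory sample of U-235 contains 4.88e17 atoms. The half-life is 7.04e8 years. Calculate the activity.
A = λN = 4.805e8 decays/year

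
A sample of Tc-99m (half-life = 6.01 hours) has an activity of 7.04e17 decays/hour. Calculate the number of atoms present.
N = A/λ = 6.104e18 atoms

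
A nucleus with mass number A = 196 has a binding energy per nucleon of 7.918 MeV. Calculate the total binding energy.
B.E. = 7.918 × 196 = 1552 MeV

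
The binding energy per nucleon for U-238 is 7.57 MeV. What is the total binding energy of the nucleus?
B.E. = 7.57 × 238 = 1802 MeV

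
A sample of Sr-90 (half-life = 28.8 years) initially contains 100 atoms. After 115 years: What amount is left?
N = N₀(1/2)^(t/t½) = 6.28 atoms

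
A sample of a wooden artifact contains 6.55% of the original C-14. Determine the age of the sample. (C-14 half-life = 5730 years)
Age = t½ × log₂(1/ratio) = 22530 years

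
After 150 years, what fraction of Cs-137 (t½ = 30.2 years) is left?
N/N₀ = (1/2)^(t/t½) = 0.03198 = 3.2%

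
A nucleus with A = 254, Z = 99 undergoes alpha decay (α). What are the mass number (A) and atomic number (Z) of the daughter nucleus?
Daughter: A = 250, Z = 97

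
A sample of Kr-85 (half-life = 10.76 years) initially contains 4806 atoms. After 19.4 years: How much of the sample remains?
N = N₀(1/2)^(t/t½) = 1377 atoms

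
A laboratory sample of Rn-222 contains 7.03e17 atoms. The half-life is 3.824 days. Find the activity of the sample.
A = λN = 1.274e17 decays/day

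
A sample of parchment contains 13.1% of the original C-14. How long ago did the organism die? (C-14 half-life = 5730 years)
Age = t½ × log₂(1/ratio) = 16800 years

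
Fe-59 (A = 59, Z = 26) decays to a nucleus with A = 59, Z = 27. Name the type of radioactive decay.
ΔA = 0, ΔZ = +1 ⇒ beta-minus decay (β⁻)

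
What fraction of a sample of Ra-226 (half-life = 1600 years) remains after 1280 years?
N/N₀ = (1/2)^(t/t½) = 0.5743 = 57.4%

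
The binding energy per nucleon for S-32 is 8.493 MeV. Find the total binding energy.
B.E. = 8.493 × 32 = 271.8 MeV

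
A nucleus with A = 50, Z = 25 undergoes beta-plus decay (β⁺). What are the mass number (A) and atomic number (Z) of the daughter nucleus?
Daughter: A = 50, Z = 24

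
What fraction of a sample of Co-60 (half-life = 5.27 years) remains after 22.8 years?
N/N₀ = (1/2)^(t/t½) = 0.04985 = 4.98%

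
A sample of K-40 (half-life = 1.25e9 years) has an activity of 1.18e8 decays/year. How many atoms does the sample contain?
N = A/λ = 2.128e17 atoms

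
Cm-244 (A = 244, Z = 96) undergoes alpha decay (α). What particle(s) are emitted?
α particle = ⁴₂He (2 protons + 2 neutrons)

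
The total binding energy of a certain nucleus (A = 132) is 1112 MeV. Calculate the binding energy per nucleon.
B.E./A = 1112/132 = 8.424 MeV/nucleon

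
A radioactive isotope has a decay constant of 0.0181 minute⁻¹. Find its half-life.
t½ = ln(2)/λ = 38.3 minutes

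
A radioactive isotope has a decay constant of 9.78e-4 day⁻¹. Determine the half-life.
t½ = ln(2)/λ = 708.7 days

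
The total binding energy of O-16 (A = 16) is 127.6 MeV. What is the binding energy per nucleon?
B.E./A = 127.6/16 = 7.975 MeV/nucleon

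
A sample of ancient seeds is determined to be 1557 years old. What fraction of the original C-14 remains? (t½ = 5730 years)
N/N₀ = (1/2)^(t/t½) = 0.8283 = 82.8%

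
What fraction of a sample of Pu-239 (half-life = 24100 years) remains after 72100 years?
N/N₀ = (1/2)^(t/t½) = 0.1257 = 12.6%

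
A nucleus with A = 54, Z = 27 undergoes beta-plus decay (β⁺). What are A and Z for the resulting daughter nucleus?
Daughter: A = 54, Z = 26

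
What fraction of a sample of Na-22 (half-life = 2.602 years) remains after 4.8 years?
N/N₀ = (1/2)^(t/t½) = 0.2784 = 27.8%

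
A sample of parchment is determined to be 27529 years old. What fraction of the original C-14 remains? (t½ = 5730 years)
N/N₀ = (1/2)^(t/t½) = 0.03579 = 3.58%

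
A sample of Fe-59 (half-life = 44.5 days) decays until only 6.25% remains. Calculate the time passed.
t = t½ × log₂(N₀/N) = 178 days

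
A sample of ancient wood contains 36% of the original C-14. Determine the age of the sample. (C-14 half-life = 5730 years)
Age = t½ × log₂(1/ratio) = 8446 years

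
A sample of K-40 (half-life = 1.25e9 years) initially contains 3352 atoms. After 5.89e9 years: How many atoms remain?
N = N₀(1/2)^(t/t½) = 127.9 atoms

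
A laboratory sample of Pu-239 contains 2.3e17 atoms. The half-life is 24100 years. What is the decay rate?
A = λN = 6.615e12 decays/year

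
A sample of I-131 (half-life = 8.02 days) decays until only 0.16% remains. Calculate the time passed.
t = t½ × log₂(N₀/N) = 74.49 days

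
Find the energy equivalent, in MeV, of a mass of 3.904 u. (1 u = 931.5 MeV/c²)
E = mc² = 3637 MeV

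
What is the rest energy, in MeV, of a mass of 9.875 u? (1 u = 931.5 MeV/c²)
E = mc² = 9199 MeV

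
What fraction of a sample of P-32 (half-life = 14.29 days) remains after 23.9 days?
N/N₀ = (1/2)^(t/t½) = 0.3137 = 31.4%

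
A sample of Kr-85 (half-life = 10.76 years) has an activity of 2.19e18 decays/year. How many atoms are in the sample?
N = A/λ = 3.4e19 atoms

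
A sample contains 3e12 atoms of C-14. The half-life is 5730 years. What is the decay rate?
A = λN = 3.629e8 decays/year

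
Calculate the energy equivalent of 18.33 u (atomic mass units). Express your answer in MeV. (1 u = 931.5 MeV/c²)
E = mc² = 17070 MeV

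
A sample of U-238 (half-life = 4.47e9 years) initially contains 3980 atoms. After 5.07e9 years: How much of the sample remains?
N = N₀(1/2)^(t/t½) = 1813 atoms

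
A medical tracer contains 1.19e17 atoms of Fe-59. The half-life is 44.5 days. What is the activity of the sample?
A = λN = 1.854e15 decays/day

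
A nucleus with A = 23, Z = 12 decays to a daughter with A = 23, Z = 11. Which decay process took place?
ΔA = 0, ΔZ = -1 ⇒ beta-plus decay (β⁺) or electron capture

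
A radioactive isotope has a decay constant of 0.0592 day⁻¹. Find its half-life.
t½ = ln(2)/λ = 11.71 days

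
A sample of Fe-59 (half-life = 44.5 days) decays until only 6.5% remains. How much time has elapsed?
t = t½ × log₂(N₀/N) = 175.5 days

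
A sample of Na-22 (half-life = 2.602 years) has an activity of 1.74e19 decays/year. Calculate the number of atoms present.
N = A/λ = 6.532e19 atoms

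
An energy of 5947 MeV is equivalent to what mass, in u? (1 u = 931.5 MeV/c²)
m = E/c² = 6.384 u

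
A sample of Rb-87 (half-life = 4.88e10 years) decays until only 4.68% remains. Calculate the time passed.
t = t½ × log₂(N₀/N) = 2.156e11 years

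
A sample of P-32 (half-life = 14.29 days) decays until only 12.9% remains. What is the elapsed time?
t = t½ × log₂(N₀/N) = 42.22 days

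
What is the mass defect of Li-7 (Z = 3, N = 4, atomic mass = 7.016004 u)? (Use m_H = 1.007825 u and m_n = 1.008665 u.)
Δm = Z·m_H + N·m_n − M = 0.04213 u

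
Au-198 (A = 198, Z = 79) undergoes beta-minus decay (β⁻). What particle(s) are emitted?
β⁻: electron (e⁻) + antineutrino (ν̄ₑ)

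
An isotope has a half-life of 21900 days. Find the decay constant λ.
λ = ln(2)/t½ = 3.165e-5 day⁻¹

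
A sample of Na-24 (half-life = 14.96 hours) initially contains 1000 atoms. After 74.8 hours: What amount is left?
N = N₀(1/2)^(t/t½) = 31.25 atoms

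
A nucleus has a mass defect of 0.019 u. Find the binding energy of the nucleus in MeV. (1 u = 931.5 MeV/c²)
B.E. = Δm × 931.5 = 17.7 MeV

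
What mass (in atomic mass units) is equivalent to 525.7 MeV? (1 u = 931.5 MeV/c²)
m = E/c² = 0.5644 u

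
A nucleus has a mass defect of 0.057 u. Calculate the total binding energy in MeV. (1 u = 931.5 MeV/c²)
B.E. = Δm × 931.5 = 53.1 MeV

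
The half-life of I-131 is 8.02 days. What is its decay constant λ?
λ = ln(2)/t½ = 0.08643 day⁻¹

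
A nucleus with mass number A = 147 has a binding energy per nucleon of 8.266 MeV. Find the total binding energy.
B.E. = 8.266 × 147 = 1215 MeV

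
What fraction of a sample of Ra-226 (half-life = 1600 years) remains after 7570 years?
N/N₀ = (1/2)^(t/t½) = 0.03765 = 3.76%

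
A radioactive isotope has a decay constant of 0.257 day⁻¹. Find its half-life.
t½ = ln(2)/λ = 2.697 days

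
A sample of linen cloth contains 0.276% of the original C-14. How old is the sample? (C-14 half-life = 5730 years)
Age = t½ × log₂(1/ratio) = 48710 years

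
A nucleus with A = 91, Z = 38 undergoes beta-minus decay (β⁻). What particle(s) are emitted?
β⁻: electron (e⁻) + antineutrino (ν̄ₑ)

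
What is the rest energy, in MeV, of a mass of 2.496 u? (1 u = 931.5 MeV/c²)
E = mc² = 2325 MeV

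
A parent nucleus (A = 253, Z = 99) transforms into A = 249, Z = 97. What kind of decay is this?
ΔA = -4, ΔZ = -2 ⇒ alpha decay (α)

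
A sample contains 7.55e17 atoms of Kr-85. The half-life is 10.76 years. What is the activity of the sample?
A = λN = 4.864e16 decays/year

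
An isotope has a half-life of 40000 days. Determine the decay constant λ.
λ = ln(2)/t½ = 1.733e-5 day⁻¹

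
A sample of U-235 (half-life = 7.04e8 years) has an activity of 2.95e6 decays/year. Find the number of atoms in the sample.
N = A/λ = 2.996e15 atoms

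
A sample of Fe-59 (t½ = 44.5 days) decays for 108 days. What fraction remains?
N/N₀ = (1/2)^(t/t½) = 0.186 = 18.6%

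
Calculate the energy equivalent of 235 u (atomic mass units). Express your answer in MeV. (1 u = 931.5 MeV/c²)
E = mc² = 2.189e5 MeV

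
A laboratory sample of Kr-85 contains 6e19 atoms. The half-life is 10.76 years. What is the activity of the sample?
A = λN = 3.865e18 decays/year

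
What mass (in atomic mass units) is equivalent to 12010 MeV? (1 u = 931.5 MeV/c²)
m = E/c² = 12.89 u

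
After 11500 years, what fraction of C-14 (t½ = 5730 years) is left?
N/N₀ = (1/2)^(t/t½) = 0.2488 = 24.9%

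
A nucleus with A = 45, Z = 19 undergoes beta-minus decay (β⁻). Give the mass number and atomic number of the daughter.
Daughter: A = 45, Z = 20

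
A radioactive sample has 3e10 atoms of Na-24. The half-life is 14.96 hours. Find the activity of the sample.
A = λN = 1.39e9 decays/hour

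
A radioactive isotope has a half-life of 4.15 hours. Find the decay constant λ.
λ = ln(2)/t½ = 0.167 hour⁻¹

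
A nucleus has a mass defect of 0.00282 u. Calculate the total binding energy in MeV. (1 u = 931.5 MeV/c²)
B.E. = Δm × 931.5 = 2.627 MeV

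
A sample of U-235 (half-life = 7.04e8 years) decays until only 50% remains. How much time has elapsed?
t = t½ × log₂(N₀/N) = 7.04e8 years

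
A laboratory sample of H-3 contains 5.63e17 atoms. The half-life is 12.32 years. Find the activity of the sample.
A = λN = 3.168e16 decays/year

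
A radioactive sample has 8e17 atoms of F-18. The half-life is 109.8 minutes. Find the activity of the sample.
A = λN = 5.05e15 decays/minute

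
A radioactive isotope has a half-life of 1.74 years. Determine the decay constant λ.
λ = ln(2)/t½ = 0.3984 year⁻¹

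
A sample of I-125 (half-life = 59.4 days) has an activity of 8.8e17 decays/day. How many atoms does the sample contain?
N = A/λ = 7.541e19 atoms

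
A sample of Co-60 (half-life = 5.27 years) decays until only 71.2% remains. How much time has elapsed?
t = t½ × log₂(N₀/N) = 2.583 years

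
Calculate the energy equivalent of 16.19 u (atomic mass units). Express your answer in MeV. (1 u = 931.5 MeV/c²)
E = mc² = 15080 MeV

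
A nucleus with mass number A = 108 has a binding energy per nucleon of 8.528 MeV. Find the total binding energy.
B.E. = 8.528 × 108 = 921 MeV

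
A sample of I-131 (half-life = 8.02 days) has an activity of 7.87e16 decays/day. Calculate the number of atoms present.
N = A/λ = 9.106e17 atoms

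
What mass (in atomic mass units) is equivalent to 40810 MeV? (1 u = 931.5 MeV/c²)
m = E/c² = 43.81 u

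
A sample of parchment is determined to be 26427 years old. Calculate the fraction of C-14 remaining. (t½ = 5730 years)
N/N₀ = (1/2)^(t/t½) = 0.04089 = 4.09%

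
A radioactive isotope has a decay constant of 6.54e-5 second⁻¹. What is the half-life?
t½ = ln(2)/λ = 10600 seconds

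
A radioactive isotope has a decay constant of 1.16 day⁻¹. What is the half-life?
t½ = ln(2)/λ = 0.5975 days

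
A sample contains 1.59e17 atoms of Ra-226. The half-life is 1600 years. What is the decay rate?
A = λN = 6.888e13 decays/year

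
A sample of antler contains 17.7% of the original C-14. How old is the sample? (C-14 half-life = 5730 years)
Age = t½ × log₂(1/ratio) = 14310 years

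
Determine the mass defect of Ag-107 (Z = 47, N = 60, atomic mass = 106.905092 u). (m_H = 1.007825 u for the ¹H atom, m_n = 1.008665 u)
Δm = Z·m_H + N·m_n − M = 0.9826 u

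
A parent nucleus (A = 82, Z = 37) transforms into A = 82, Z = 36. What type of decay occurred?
ΔA = 0, ΔZ = -1 ⇒ beta-plus decay (β⁺) or electron capture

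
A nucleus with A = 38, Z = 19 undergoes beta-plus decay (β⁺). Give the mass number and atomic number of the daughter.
Daughter: A = 38, Z = 18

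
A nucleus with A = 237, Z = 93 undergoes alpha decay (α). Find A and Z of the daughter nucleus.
Daughter: A = 233, Z = 91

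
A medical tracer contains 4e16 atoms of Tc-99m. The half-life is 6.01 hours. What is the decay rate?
A = λN = 4.613e15 decays/hour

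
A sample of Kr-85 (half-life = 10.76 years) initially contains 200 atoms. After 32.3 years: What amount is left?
N = N₀(1/2)^(t/t½) = 24.97 atoms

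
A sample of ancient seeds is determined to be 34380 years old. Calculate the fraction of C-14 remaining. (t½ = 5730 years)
N/N₀ = (1/2)^(t/t½) = 0.01562 = 1.56%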